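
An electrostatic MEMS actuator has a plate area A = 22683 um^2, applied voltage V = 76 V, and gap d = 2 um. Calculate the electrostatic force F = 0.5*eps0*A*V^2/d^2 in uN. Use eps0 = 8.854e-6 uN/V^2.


Step 1: Identify parameters.
eps0 = 8.854e-6 uN/V^2, A = 22683 um^2, V = 76 V, d = 2 um
Step 2: Compute V^2 = 76^2 = 5776
Step 3: Compute d^2 = 2^2 = 4
Step 4: F = 0.5 * 8.854e-6 * 22683 * 5776 / 4
F = 145.003 uN


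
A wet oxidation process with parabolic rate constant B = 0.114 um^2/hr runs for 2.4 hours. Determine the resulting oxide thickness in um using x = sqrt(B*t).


Step 1: Compute B*t = 0.114 * 2.4 = 0.2736
Step 2: x = sqrt(0.2736)
x = 0.523 um


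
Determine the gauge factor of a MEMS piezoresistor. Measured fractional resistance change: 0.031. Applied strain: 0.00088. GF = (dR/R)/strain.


Step 1: Identify values.
dR/R = 0.031, strain = 0.00088
Step 2: GF = (dR/R) / strain = 0.031 / 0.00088
GF = 35.2


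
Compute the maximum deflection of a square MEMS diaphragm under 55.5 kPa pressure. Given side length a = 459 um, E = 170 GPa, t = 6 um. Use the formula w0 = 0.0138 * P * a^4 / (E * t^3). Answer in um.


Step 1: Convert pressure to compatible units (E is in GPa, so P in GPa).
P = 55.5 kPa = 55.5e-6 GPa
Step 2: Compute numerator: 0.0138 * P * a^4.
a^4 = 459^4 = 44386483761
numerator = 0.0138 * 55.5e-6 * 44386483761 = 3.39956e+04
Step 3: Compute denominator: E * t^3 = 170 * 6^3 = 36720
Step 4: w0 = numerator / denominator = 3.39956e+04 / 36720 = 0.9258 um


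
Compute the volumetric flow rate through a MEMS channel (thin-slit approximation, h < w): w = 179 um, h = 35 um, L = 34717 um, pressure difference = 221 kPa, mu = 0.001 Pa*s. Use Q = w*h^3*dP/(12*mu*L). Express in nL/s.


Step 1: Convert all dimensions to SI (meters).
w = 179e-6 m, h = 35e-6 m, L = 34717e-6 m, dP = 221e3 Pa
Step 2: Q = w * h^3 * dP / (12 * mu * L)
Q = 179e-6 * (35e-6)^3 * 221e3 / (12 * 0.001 * 34717e-6) = 4.07123341e-09 m^3/s
Step 3: Convert Q from m^3/s to nL/s (1 m^3 = 1e12 nL, so multiply by 1e12).
Q = 4071.233 nL/s


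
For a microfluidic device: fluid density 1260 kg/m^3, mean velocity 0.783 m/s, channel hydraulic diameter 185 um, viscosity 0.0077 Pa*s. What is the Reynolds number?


Step 1: Convert Dh to meters: Dh = 185e-6 m
Step 2: Re = rho * v * Dh / mu
Re = 1260 * 0.783 * 185e-6 / 0.0077
Re = 23.704


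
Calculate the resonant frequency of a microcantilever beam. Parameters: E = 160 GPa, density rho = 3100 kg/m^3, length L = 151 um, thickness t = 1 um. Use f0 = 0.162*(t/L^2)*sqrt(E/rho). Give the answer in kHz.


Step 1: Convert units to SI.
t_SI = 1e-6 m, L_SI = 151e-6 m
Step 2: Calculate sqrt(E/rho).
sqrt(160e9 / 3100) = 7184.21 m/s
Step 3: Compute f0.
f0 = 0.162 * 1e-6 / (151e-6)^2 * 7184.21 = 51043.5 Hz = 51.04 kHz


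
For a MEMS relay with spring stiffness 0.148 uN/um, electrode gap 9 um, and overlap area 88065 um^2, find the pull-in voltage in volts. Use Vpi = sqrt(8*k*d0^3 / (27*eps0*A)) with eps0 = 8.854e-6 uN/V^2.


Step 1: Compute numerator: 8 * k * d0^3 = 8 * 0.148 * 9^3 = 863.136
Step 2: Compute denominator: 27 * eps0 * A = 27 * 8.854e-6 * 88065 = 21.052643
Step 3: Vpi = sqrt(863.136 / 21.052643)
Vpi = 6.4 V


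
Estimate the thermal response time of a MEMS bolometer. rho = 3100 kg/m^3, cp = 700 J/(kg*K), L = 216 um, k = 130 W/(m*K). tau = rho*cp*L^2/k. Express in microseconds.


Step 1: Convert L to m: L = 216e-6 m
Step 2: L^2 = (216e-6)^2 = 4.6656e-08 m^2
Step 3: tau = 3100 * 700 * 4.6656e-08 / 130 = 7.7879631e-04 s
Step 4: Convert to microseconds (multiply by 1e6).
tau = 778.796 us


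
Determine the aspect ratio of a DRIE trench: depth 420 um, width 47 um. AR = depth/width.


Step 1: AR = depth / width
Step 2: AR = 420 / 47
AR = 8.9


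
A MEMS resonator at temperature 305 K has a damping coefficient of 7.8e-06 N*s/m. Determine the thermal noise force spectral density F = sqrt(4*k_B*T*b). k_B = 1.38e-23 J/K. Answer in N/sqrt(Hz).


Step 1: Compute 4 * k_B * T * b
= 4 * 1.38e-23 * 305 * 7.8e-06
= 1.3132e-25 N^2/Hz
Step 2: F_noise = sqrt(1.3132e-25)
F_noise = 3.62e-13 N/sqrt(Hz)


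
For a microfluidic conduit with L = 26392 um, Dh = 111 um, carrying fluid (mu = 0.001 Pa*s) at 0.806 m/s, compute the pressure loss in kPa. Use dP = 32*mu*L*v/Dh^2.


Step 1: Convert to SI: L = 26392e-6 m, Dh = 111e-6 m
Step 2: dP = 32 * 0.001 * 26392e-6 * 0.806 / (111e-6)^2
Step 3: dP = 55247.34 Pa
Step 4: Convert to kPa: dP = 55.25 kPa


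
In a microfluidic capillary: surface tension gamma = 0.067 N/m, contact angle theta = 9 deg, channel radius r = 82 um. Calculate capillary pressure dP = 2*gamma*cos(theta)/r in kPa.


Step 1: cos(9 deg) = 0.9877
Step 2: Convert r to m: r = 82e-6 m
Step 3: dP = 2 * 0.067 * 0.9877 / 82e-6 = 1614.0 Pa
Step 4: Convert Pa to kPa (divide by 1000).
dP = 1.61 kPa


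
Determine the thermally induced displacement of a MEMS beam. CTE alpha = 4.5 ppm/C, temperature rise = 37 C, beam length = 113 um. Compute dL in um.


Step 1: Convert CTE: alpha = 4.5 ppm/C = 4.5e-6 /C
Step 2: dL = 4.5e-6 * 37 * 113
dL = 0.0188 um


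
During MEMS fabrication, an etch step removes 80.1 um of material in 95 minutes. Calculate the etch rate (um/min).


Step 1: Etch rate = depth / time
Step 2: rate = 80.1 / 95
rate = 0.843 um/min


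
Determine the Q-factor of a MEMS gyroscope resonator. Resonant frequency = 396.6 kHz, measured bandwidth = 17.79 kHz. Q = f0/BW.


Step 1: Q = f0 / bandwidth
Step 2: Q = 396.6 / 17.79
Q = 22.3


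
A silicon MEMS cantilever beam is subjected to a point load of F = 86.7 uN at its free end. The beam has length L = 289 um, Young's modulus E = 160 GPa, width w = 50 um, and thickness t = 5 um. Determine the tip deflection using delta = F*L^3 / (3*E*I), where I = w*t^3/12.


Step 1: Calculate the second moment of area.
I = w * t^3 / 12 = 50 * 5^3 / 12 = 520.8333 um^4
Step 2: Convert E to consistent units (1 GPa = 1000 uN/um^2).
E = 160 GPa = 160000 uN/um^2
Step 3: Calculate tip deflection.
delta = F * L^3 / (3 * E * I)
delta = 86.7 * 289^3 / (3 * 160000 * 520.8333)
delta = 8.3709 um


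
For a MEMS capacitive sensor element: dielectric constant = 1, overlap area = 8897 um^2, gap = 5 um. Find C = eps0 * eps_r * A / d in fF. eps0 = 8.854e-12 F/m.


Step 1: Convert area to m^2: A = 8897e-12 m^2
Step 2: Convert gap to m: d = 5e-6 m
Step 3: C = eps0 * eps_r * A / d
C = 8.854e-12 * 1 * 8897e-12 / 5e-6
Step 4: Convert to fF (multiply by 1e15).
C = 15.75 fF


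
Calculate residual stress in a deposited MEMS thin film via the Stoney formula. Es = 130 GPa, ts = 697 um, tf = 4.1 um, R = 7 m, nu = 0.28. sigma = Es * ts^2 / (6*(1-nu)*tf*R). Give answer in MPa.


Step 1: Compute numerator: Es * ts^2 = 130 * 697^2 = 63155170 (GPa*um^2)
Step 2: Compute denominator (R in um): 6*(1-nu)*tf*R = 6*0.72*4.1*7e6 = 123984000.0 (um^2)
Step 3: sigma (GPa) = 63155170 / 123984000.0 = 5.09382e-01 GPa
Step 4: Convert to MPa (x1000): sigma = 509.4 MPa


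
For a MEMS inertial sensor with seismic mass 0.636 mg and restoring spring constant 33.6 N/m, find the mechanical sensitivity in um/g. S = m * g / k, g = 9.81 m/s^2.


Step 1: Convert mass: m = 0.636 mg = 6.36e-07 kg
Step 2: S = m * g / k = 6.36e-07 * 9.81 / 33.6
Step 3: S = 1.86e-07 m/g
Step 4: Convert to um/g: S = 0.186 um/g


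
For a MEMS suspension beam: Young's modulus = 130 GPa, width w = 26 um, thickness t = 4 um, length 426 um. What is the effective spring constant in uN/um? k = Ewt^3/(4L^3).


Step 1: Convert E to consistent units (1 GPa = 1000 uN/um^2).
E = 130 GPa = 130000 uN/um^2
Step 2: Compute t^3 = 4^3 = 64
Step 3: Compute L^3 = 426^3 = 77308776
Step 4: k = 130000 * 26 * 64 / (4 * 77308776)
k = 0.6995 uN/um


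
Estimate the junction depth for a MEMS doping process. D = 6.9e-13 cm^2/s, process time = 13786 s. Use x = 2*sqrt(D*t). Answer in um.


Step 1: Compute D*t = 6.9e-13 * 13786 = 9.51234e-09 cm^2
Step 2: sqrt(D*t) = 9.75312e-05 cm
Step 3: x = 2 * 9.75312e-05 cm = 1.950624e-04 cm
Step 4: Convert to um (1 cm = 1e4 um): x = 1.951 um


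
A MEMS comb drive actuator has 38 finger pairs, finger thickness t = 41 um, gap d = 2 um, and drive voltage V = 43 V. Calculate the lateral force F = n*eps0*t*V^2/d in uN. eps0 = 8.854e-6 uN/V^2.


Step 1: Parameters: n=38, eps0=8.854e-6 uN/V^2, t=41 um, V=43 V, d=2 um
Step 2: V^2 = 1849
Step 3: F = 38 * 8.854e-6 * 41 * 1849 / 2
F = 12.753 uN


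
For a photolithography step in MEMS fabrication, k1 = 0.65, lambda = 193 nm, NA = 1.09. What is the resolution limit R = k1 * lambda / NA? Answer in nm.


Step 1: Identify values: k1 = 0.65, lambda = 193 nm, NA = 1.09
Step 2: R = k1 * lambda / NA
R = 0.65 * 193 / 1.09
R = 115.1 nm


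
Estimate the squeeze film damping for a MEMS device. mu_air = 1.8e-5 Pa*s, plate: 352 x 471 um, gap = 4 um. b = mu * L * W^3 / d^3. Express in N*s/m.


Step 1: Convert to SI.
L = 352e-6 m, W = 471e-6 m, d = 4e-6 m
Step 2: W^3 = (471e-6)^3 = 1.04e-10 m^3
Step 3: d^3 = (4e-6)^3 = 6.40e-17 m^3
Step 4: b = 1.8e-5 * 352e-6 * 1.04e-10 / 6.40e-17
b = 1.03e-02 N*s/m


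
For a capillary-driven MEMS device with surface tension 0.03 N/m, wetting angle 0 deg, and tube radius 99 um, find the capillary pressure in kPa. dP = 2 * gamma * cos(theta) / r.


Step 1: cos(0 deg) = 1.0
Step 2: Convert r to m: r = 99e-6 m
Step 3: dP = 2 * 0.03 * 1.0 / 99e-6 = 606.1 Pa
Step 4: Convert Pa to kPa (divide by 1000).
dP = 0.61 kPa


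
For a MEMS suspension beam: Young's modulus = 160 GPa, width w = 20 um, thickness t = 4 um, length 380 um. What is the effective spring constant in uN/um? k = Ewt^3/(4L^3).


Step 1: Convert E to consistent units (1 GPa = 1000 uN/um^2).
E = 160 GPa = 160000 uN/um^2
Step 2: Compute t^3 = 4^3 = 64
Step 3: Compute L^3 = 380^3 = 54872000
Step 4: k = 160000 * 20 * 64 / (4 * 54872000)
k = 0.9331 uN/um


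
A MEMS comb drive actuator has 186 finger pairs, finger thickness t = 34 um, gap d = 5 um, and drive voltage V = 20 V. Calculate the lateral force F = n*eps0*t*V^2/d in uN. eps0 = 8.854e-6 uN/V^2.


Step 1: Parameters: n=186, eps0=8.854e-6 uN/V^2, t=34 um, V=20 V, d=5 um
Step 2: V^2 = 400
Step 3: F = 186 * 8.854e-6 * 34 * 400 / 5
F = 4.479 uN


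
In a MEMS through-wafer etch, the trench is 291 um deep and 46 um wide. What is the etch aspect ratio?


Step 1: AR = depth / width
Step 2: AR = 291 / 46
AR = 6.3


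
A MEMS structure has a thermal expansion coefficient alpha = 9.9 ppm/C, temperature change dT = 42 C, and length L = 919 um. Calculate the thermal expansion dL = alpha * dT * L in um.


Step 1: Convert CTE: alpha = 9.9 ppm/C = 9.9e-6 /C
Step 2: dL = 9.9e-6 * 42 * 919
dL = 0.3821 um


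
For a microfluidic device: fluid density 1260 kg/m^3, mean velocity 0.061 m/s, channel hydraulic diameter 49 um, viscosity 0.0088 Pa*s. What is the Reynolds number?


Step 1: Convert Dh to meters: Dh = 49e-6 m
Step 2: Re = rho * v * Dh / mu
Re = 1260 * 0.061 * 49e-6 / 0.0088
Re = 0.428


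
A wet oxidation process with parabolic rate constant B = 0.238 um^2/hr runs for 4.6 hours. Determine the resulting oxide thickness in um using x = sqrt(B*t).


Step 1: Compute B*t = 0.238 * 4.6 = 1.0948
Step 2: x = sqrt(1.0948)
x = 1.046 um


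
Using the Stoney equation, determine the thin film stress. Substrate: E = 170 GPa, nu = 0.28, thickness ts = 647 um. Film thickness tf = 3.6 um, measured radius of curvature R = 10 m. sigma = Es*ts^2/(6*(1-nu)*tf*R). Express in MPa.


Step 1: Compute numerator: Es * ts^2 = 170 * 647^2 = 71163530 (GPa*um^2)
Step 2: Compute denominator (R in um): 6*(1-nu)*tf*R = 6*0.72*3.6*10e6 = 155520000.0 (um^2)
Step 3: sigma (GPa) = 71163530 / 155520000.0 = 4.57584e-01 GPa
Step 4: Convert to MPa (x1000): sigma = 457.6 MPa


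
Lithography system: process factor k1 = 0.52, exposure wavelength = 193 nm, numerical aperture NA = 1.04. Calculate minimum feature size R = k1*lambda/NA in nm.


Step 1: Identify values: k1 = 0.52, lambda = 193 nm, NA = 1.04
Step 2: R = k1 * lambda / NA
R = 0.52 * 193 / 1.04
R = 96.5 nm


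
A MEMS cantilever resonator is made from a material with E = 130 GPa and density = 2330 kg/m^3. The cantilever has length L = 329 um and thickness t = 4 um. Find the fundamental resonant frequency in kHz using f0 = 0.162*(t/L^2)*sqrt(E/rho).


Step 1: Convert units to SI.
t_SI = 4e-6 m, L_SI = 329e-6 m
Step 2: Calculate sqrt(E/rho).
sqrt(130e9 / 2330) = 7469.54 m/s
Step 3: Compute f0.
f0 = 0.162 * 4e-6 / (329e-6)^2 * 7469.54 = 44717.5 Hz = 44.72 kHz


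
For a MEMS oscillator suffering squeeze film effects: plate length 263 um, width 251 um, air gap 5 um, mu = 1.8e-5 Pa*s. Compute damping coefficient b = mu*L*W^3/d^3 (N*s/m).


Step 1: Convert to SI.
L = 263e-6 m, W = 251e-6 m, d = 5e-6 m
Step 2: W^3 = (251e-6)^3 = 1.58e-11 m^3
Step 3: d^3 = (5e-6)^3 = 1.25e-16 m^3
Step 4: b = 1.8e-5 * 263e-6 * 1.58e-11 / 1.25e-16
b = 5.99e-04 N*s/m


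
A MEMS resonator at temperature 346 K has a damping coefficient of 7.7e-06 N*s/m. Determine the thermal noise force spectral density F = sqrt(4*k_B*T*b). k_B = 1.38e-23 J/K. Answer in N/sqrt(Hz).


Step 1: Compute 4 * k_B * T * b
= 4 * 1.38e-23 * 346 * 7.7e-06
= 1.4706e-25 N^2/Hz
Step 2: F_noise = sqrt(1.4706e-25)
F_noise = 3.83e-13 N/sqrt(Hz)


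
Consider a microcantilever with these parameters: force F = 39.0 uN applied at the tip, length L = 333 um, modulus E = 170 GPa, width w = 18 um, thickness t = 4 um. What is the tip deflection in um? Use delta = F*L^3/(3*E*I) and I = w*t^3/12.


Step 1: Calculate the second moment of area.
I = w * t^3 / 12 = 18 * 4^3 / 12 = 96.0 um^4
Step 2: Convert E to consistent units (1 GPa = 1000 uN/um^2).
E = 170 GPa = 170000 uN/um^2
Step 3: Calculate tip deflection.
delta = F * L^3 / (3 * E * I)
delta = 39.0 * 333^3 / (3 * 170000 * 96.0)
delta = 29.4141 um


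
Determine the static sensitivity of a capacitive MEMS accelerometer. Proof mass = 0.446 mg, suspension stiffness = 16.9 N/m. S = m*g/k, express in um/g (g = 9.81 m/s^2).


Step 1: Convert mass: m = 0.446 mg = 4.46e-07 kg
Step 2: S = m * g / k = 4.46e-07 * 9.81 / 16.9
Step 3: S = 2.59e-07 m/g
Step 4: Convert to um/g: S = 0.259 um/g


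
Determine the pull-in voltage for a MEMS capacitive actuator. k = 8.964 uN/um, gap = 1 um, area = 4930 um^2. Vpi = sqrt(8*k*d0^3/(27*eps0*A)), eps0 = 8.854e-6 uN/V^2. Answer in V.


Step 1: Compute numerator: 8 * k * d0^3 = 8 * 8.964 * 1^3 = 71.712
Step 2: Compute denominator: 27 * eps0 * A = 27 * 8.854e-6 * 4930 = 1.178556
Step 3: Vpi = sqrt(71.712 / 1.178556)
Vpi = 7.8 V


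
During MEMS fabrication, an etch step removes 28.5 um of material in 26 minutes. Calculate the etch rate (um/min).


Step 1: Etch rate = depth / time
Step 2: rate = 28.5 / 26
rate = 1.096 um/min


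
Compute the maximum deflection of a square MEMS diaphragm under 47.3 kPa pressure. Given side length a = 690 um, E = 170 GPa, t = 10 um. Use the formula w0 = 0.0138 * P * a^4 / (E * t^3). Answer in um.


Step 1: Convert pressure to compatible units (E is in GPa, so P in GPa).
P = 47.3 kPa = 47.3e-6 GPa
Step 2: Compute numerator: 0.0138 * P * a^4.
a^4 = 690^4 = 226671210000
numerator = 0.0138 * 47.3e-6 * 226671210000 = 1.47957e+05
Step 3: Compute denominator: E * t^3 = 170 * 10^3 = 170000
Step 4: w0 = numerator / denominator = 1.47957e+05 / 170000 = 0.8703 um


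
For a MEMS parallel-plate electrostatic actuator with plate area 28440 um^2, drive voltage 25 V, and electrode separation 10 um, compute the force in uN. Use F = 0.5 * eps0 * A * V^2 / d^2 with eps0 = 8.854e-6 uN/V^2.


Step 1: Identify parameters.
eps0 = 8.854e-6 uN/V^2, A = 28440 um^2, V = 25 V, d = 10 um
Step 2: Compute V^2 = 25^2 = 625
Step 3: Compute d^2 = 10^2 = 100
Step 4: F = 0.5 * 8.854e-6 * 28440 * 625 / 100
F = 0.787 uN


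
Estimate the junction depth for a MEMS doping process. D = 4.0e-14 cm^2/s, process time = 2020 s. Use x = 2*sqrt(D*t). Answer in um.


Step 1: Compute D*t = 4.0e-14 * 2020 = 8.08e-11 cm^2
Step 2: sqrt(D*t) = 8.989e-06 cm
Step 3: x = 2 * 8.989e-06 cm = 1.7978e-05 cm
Step 4: Convert to um (1 cm = 1e4 um): x = 0.18 um


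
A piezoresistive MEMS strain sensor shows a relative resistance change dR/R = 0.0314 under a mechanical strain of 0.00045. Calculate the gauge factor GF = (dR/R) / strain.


Step 1: Identify values.
dR/R = 0.0314, strain = 0.00045
Step 2: GF = (dR/R) / strain = 0.0314 / 0.00045
GF = 69.8


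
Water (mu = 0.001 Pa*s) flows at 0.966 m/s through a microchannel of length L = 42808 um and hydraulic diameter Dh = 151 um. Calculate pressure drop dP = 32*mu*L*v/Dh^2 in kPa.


Step 1: Convert to SI: L = 42808e-6 m, Dh = 151e-6 m
Step 2: dP = 32 * 0.001 * 42808e-6 * 0.966 / (151e-6)^2
Step 3: dP = 58036.09 Pa
Step 4: Convert to kPa: dP = 58.04 kPa


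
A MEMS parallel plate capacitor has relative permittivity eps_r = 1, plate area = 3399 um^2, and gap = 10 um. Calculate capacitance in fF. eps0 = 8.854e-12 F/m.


Step 1: Convert area to m^2: A = 3399e-12 m^2
Step 2: Convert gap to m: d = 10e-6 m
Step 3: C = eps0 * eps_r * A / d
C = 8.854e-12 * 1 * 3399e-12 / 10e-6
Step 4: Convert to fF (multiply by 1e15).
C = 3.01 fF


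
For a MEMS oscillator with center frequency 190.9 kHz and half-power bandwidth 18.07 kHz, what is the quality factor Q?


Step 1: Q = f0 / bandwidth
Step 2: Q = 190.9 / 18.07
Q = 10.6


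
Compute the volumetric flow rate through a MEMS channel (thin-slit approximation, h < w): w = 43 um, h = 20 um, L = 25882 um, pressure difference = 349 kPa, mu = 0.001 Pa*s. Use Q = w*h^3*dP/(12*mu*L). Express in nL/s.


Step 1: Convert all dimensions to SI (meters).
w = 43e-6 m, h = 20e-6 m, L = 25882e-6 m, dP = 349e3 Pa
Step 2: Q = w * h^3 * dP / (12 * mu * L)
Q = 43e-6 * (20e-6)^3 * 349e3 / (12 * 0.001 * 25882e-6) = 3.8654921e-10 m^3/s
Step 3: Convert Q from m^3/s to nL/s (1 m^3 = 1e12 nL, so multiply by 1e12).
Q = 386.549 nL/s


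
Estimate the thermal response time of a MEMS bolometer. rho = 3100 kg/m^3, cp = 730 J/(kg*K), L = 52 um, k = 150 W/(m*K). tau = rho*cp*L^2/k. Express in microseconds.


Step 1: Convert L to m: L = 52e-6 m
Step 2: L^2 = (52e-6)^2 = 2.704e-09 m^2
Step 3: tau = 3100 * 730 * 2.704e-09 / 150 = 4.079435e-05 s
Step 4: Convert to microseconds (multiply by 1e6).
tau = 40.794 us


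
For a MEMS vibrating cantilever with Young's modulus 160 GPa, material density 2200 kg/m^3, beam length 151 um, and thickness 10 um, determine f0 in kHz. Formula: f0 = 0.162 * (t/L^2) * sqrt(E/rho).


Step 1: Convert units to SI.
t_SI = 10e-6 m, L_SI = 151e-6 m
Step 2: Calculate sqrt(E/rho).
sqrt(160e9 / 2200) = 8528.03 m/s
Step 3: Compute f0.
f0 = 0.162 * 10e-6 / (151e-6)^2 * 8528.03 = 605912.4 Hz = 605.91 kHz


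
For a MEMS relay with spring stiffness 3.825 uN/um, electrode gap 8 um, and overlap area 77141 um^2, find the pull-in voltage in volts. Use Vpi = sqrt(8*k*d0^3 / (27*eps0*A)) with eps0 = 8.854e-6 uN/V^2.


Step 1: Compute numerator: 8 * k * d0^3 = 8 * 3.825 * 8^3 = 15667.2
Step 2: Compute denominator: 27 * eps0 * A = 27 * 8.854e-6 * 77141 = 18.441173
Step 3: Vpi = sqrt(15667.2 / 18.441173)
Vpi = 29.15 V


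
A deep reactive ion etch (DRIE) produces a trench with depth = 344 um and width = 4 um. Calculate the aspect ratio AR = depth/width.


Step 1: AR = depth / width
Step 2: AR = 344 / 4
AR = 86.0


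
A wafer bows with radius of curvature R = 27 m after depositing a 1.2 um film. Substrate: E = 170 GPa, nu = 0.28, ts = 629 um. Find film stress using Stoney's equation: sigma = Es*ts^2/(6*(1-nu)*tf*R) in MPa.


Step 1: Compute numerator: Es * ts^2 = 170 * 629^2 = 67258970 (GPa*um^2)
Step 2: Compute denominator (R in um): 6*(1-nu)*tf*R = 6*0.72*1.2*27e6 = 139968000.0 (um^2)
Step 3: sigma (GPa) = 67258970 / 139968000.0 = 4.80531e-01 GPa
Step 4: Convert to MPa (x1000): sigma = 480.5 MPa


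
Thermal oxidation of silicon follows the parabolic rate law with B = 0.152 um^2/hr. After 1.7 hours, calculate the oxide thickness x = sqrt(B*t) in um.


Step 1: Compute B*t = 0.152 * 1.7 = 0.2584
Step 2: x = sqrt(0.2584)
x = 0.508 um


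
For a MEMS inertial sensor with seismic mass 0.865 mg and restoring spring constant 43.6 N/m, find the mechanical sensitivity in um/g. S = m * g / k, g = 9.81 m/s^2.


Step 1: Convert mass: m = 0.865 mg = 8.65e-07 kg
Step 2: S = m * g / k = 8.65e-07 * 9.81 / 43.6
Step 3: S = 1.95e-07 m/g
Step 4: Convert to um/g: S = 0.195 um/g


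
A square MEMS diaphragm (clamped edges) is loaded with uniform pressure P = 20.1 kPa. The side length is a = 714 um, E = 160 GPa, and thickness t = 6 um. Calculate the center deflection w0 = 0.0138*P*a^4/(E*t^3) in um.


Step 1: Convert pressure to compatible units (E is in GPa, so P in GPa).
P = 20.1 kPa = 20.1e-6 GPa
Step 2: Compute numerator: 0.0138 * P * a^4.
a^4 = 714^4 = 259891961616
numerator = 0.0138 * 20.1e-6 * 259891961616 = 7.208883e+04
Step 3: Compute denominator: E * t^3 = 160 * 6^3 = 34560
Step 4: w0 = numerator / denominator = 7.208883e+04 / 34560 = 2.0859 um


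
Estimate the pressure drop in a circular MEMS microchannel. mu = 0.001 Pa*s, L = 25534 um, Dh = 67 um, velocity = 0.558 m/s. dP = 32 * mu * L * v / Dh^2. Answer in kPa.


Step 1: Convert to SI: L = 25534e-6 m, Dh = 67e-6 m
Step 2: dP = 32 * 0.001 * 25534e-6 * 0.558 / (67e-6)^2
Step 3: dP = 101567.19 Pa
Step 4: Convert to kPa: dP = 101.57 kPa


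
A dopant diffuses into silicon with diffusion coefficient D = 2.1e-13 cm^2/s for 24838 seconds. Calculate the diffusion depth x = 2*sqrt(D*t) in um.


Step 1: Compute D*t = 2.1e-13 * 24838 = 5.21598e-09 cm^2
Step 2: sqrt(D*t) = 7.22217e-05 cm
Step 3: x = 2 * 7.22217e-05 cm = 1.444434e-04 cm
Step 4: Convert to um (1 cm = 1e4 um): x = 1.444 um


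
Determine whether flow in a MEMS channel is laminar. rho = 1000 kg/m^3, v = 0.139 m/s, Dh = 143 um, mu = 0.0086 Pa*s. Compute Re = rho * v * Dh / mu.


Step 1: Convert Dh to meters: Dh = 143e-6 m
Step 2: Re = rho * v * Dh / mu
Re = 1000 * 0.139 * 143e-6 / 0.0086
Re = 2.311
Since Re = 2.311 is below ~2300, the flow is laminar.


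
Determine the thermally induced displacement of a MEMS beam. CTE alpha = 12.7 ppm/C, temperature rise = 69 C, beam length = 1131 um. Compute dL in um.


Step 1: Convert CTE: alpha = 12.7 ppm/C = 12.7e-6 /C
Step 2: dL = 12.7e-6 * 69 * 1131
dL = 0.9911 um


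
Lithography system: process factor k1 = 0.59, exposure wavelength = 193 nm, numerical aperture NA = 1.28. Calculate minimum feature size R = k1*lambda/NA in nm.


Step 1: Identify values: k1 = 0.59, lambda = 193 nm, NA = 1.28
Step 2: R = k1 * lambda / NA
R = 0.59 * 193 / 1.28
R = 89.0 nm


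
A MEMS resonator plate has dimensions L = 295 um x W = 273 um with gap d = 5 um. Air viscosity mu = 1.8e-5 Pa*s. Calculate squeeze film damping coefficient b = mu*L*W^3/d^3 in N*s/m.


Step 1: Convert to SI.
L = 295e-6 m, W = 273e-6 m, d = 5e-6 m
Step 2: W^3 = (273e-6)^3 = 2.03e-11 m^3
Step 3: d^3 = (5e-6)^3 = 1.25e-16 m^3
Step 4: b = 1.8e-5 * 295e-6 * 2.03e-11 / 1.25e-16
b = 8.64e-04 N*s/m


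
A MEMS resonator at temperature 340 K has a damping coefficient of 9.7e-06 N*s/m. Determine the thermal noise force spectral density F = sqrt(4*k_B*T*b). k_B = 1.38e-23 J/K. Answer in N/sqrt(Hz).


Step 1: Compute 4 * k_B * T * b
= 4 * 1.38e-23 * 340 * 9.7e-06
= 1.8205e-25 N^2/Hz
Step 2: F_noise = sqrt(1.8205e-25)
F_noise = 4.27e-13 N/sqrt(Hz)


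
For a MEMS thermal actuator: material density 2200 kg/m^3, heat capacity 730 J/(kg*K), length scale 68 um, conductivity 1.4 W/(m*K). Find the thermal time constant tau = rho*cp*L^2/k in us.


Step 1: Convert L to m: L = 68e-6 m
Step 2: L^2 = (68e-6)^2 = 4.624e-09 m^2
Step 3: tau = 2200 * 730 * 4.624e-09 / 1.4 = 5.30438857e-03 s
Step 4: Convert to microseconds (multiply by 1e6).
tau = 5304.389 us


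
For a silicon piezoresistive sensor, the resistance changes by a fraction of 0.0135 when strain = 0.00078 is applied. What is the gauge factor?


Step 1: Identify values.
dR/R = 0.0135, strain = 0.00078
Step 2: GF = (dR/R) / strain = 0.0135 / 0.00078
GF = 17.3


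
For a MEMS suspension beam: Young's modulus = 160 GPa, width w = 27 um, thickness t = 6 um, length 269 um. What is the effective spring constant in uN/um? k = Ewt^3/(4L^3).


Step 1: Convert E to consistent units (1 GPa = 1000 uN/um^2).
E = 160 GPa = 160000 uN/um^2
Step 2: Compute t^3 = 6^3 = 216
Step 3: Compute L^3 = 269^3 = 19465109
Step 4: k = 160000 * 27 * 216 / (4 * 19465109)
k = 11.9845 uN/um


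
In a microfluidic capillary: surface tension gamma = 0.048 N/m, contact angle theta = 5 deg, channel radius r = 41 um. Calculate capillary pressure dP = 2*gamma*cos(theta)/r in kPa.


Step 1: cos(5 deg) = 0.9962
Step 2: Convert r to m: r = 41e-6 m
Step 3: dP = 2 * 0.048 * 0.9962 / 41e-6 = 2332.6 Pa
Step 4: Convert Pa to kPa (divide by 1000).
dP = 2.33 kPa


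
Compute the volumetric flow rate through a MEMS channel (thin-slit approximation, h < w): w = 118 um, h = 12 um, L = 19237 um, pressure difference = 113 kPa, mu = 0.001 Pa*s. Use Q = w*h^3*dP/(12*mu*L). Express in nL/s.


Step 1: Convert all dimensions to SI (meters).
w = 118e-6 m, h = 12e-6 m, L = 19237e-6 m, dP = 113e3 Pa
Step 2: Q = w * h^3 * dP / (12 * mu * L)
Q = 118e-6 * (12e-6)^3 * 113e3 / (12 * 0.001 * 19237e-6) = 9.981265e-11 m^3/s
Step 3: Convert Q from m^3/s to nL/s (1 m^3 = 1e12 nL, so multiply by 1e12).
Q = 99.813 nL/s


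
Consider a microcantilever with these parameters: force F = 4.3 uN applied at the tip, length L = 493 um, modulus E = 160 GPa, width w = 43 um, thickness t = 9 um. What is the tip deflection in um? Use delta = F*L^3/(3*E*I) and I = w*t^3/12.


Step 1: Calculate the second moment of area.
I = w * t^3 / 12 = 43 * 9^3 / 12 = 2612.25 um^4
Step 2: Convert E to consistent units (1 GPa = 1000 uN/um^2).
E = 160 GPa = 160000 uN/um^2
Step 3: Calculate tip deflection.
delta = F * L^3 / (3 * E * I)
delta = 4.3 * 493^3 / (3 * 160000 * 2612.25)
delta = 0.4109 um


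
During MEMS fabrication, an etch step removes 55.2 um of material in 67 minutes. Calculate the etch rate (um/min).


Step 1: Etch rate = depth / time
Step 2: rate = 55.2 / 67
rate = 0.824 um/min


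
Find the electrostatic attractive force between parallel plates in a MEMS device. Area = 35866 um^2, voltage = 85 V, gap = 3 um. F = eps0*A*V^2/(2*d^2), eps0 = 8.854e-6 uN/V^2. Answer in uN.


Step 1: Identify parameters.
eps0 = 8.854e-6 uN/V^2, A = 35866 um^2, V = 85 V, d = 3 um
Step 2: Compute V^2 = 85^2 = 7225
Step 3: Compute d^2 = 3^2 = 9
Step 4: F = 0.5 * 8.854e-6 * 35866 * 7225 / 9
F = 127.464 uN


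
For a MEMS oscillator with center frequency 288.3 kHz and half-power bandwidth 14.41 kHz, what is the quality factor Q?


Step 1: Q = f0 / bandwidth
Step 2: Q = 288.3 / 14.41
Q = 20.0


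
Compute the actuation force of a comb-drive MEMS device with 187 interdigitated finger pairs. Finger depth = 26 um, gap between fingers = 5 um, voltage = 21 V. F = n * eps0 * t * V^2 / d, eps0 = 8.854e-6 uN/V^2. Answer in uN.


Step 1: Parameters: n=187, eps0=8.854e-6 uN/V^2, t=26 um, V=21 V, d=5 um
Step 2: V^2 = 441
Step 3: F = 187 * 8.854e-6 * 26 * 441 / 5
F = 3.797 uN


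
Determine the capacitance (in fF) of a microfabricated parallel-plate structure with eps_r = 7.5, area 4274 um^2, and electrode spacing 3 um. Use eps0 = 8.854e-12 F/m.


Step 1: Convert area to m^2: A = 4274e-12 m^2
Step 2: Convert gap to m: d = 3e-6 m
Step 3: C = eps0 * eps_r * A / d
C = 8.854e-12 * 7.5 * 4274e-12 / 3e-6
Step 4: Convert to fF (multiply by 1e15).
C = 94.6 fF


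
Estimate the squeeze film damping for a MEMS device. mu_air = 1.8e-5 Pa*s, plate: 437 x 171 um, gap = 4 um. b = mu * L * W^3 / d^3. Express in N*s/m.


Step 1: Convert to SI.
L = 437e-6 m, W = 171e-6 m, d = 4e-6 m
Step 2: W^3 = (171e-6)^3 = 5.00e-12 m^3
Step 3: d^3 = (4e-6)^3 = 6.40e-17 m^3
Step 4: b = 1.8e-5 * 437e-6 * 5.00e-12 / 6.40e-17
b = 6.15e-04 N*s/m


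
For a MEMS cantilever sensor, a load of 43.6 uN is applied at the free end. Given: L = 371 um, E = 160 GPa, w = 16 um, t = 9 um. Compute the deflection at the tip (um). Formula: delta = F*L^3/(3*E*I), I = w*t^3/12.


Step 1: Calculate the second moment of area.
I = w * t^3 / 12 = 16 * 9^3 / 12 = 972.0 um^4
Step 2: Convert E to consistent units (1 GPa = 1000 uN/um^2).
E = 160 GPa = 160000 uN/um^2
Step 3: Calculate tip deflection.
delta = F * L^3 / (3 * E * I)
delta = 43.6 * 371^3 / (3 * 160000 * 972.0)
delta = 4.772 um


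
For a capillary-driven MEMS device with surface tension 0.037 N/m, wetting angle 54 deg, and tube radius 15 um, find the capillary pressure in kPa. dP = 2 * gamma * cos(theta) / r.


Step 1: cos(54 deg) = 0.5878
Step 2: Convert r to m: r = 15e-6 m
Step 3: dP = 2 * 0.037 * 0.5878 / 15e-6 = 2899.8 Pa
Step 4: Convert Pa to kPa (divide by 1000).
dP = 2.9 kPa


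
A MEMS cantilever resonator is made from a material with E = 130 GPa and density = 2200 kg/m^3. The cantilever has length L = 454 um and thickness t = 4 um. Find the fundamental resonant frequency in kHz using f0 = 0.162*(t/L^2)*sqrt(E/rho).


Step 1: Convert units to SI.
t_SI = 4e-6 m, L_SI = 454e-6 m
Step 2: Calculate sqrt(E/rho).
sqrt(130e9 / 2200) = 7687.06 m/s
Step 3: Compute f0.
f0 = 0.162 * 4e-6 / (454e-6)^2 * 7687.06 = 24167.0 Hz = 24.17 kHz


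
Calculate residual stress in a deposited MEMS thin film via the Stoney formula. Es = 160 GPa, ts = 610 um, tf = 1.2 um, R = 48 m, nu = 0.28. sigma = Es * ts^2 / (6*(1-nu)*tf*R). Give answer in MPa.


Step 1: Compute numerator: Es * ts^2 = 160 * 610^2 = 59536000 (GPa*um^2)
Step 2: Compute denominator (R in um): 6*(1-nu)*tf*R = 6*0.72*1.2*48e6 = 248832000.0 (um^2)
Step 3: sigma (GPa) = 59536000 / 248832000.0 = 2.39262e-01 GPa
Step 4: Convert to MPa (x1000): sigma = 239.3 MPa


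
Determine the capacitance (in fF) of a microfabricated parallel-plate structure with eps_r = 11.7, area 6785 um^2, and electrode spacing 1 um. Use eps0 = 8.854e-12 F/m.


Step 1: Convert area to m^2: A = 6785e-12 m^2
Step 2: Convert gap to m: d = 1e-6 m
Step 3: C = eps0 * eps_r * A / d
C = 8.854e-12 * 11.7 * 6785e-12 / 1e-6
Step 4: Convert to fF (multiply by 1e15).
C = 702.87 fF


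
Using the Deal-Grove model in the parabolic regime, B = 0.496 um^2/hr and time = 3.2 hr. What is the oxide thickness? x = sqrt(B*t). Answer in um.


Step 1: Compute B*t = 0.496 * 3.2 = 1.5872
Step 2: x = sqrt(1.5872)
x = 1.26 um


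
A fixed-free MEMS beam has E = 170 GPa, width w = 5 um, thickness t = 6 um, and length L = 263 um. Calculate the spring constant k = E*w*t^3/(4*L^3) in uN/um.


Step 1: Convert E to consistent units (1 GPa = 1000 uN/um^2).
E = 170 GPa = 170000 uN/um^2
Step 2: Compute t^3 = 6^3 = 216
Step 3: Compute L^3 = 263^3 = 18191447
Step 4: k = 170000 * 5 * 216 / (4 * 18191447)
k = 2.5232 uN/um


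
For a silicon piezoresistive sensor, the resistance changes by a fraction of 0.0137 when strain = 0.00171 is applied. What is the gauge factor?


Step 1: Identify values.
dR/R = 0.0137, strain = 0.00171
Step 2: GF = (dR/R) / strain = 0.0137 / 0.00171
GF = 8.0


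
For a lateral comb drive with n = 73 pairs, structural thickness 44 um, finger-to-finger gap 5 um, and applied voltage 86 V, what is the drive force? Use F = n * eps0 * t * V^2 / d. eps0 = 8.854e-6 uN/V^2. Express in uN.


Step 1: Parameters: n=73, eps0=8.854e-6 uN/V^2, t=44 um, V=86 V, d=5 um
Step 2: V^2 = 7396
Step 3: F = 73 * 8.854e-6 * 44 * 7396 / 5
F = 42.067 uN


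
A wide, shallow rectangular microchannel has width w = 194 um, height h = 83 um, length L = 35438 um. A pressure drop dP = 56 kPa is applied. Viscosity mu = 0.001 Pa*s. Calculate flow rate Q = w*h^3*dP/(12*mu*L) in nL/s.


Step 1: Convert all dimensions to SI (meters).
w = 194e-6 m, h = 83e-6 m, L = 35438e-6 m, dP = 56e3 Pa
Step 2: Q = w * h^3 * dP / (12 * mu * L)
Q = 194e-6 * (83e-6)^3 * 56e3 / (12 * 0.001 * 35438e-6) = 1.460742228e-08 m^3/s
Step 3: Convert Q from m^3/s to nL/s (1 m^3 = 1e12 nL, so multiply by 1e12).
Q = 14607.422 nL/s


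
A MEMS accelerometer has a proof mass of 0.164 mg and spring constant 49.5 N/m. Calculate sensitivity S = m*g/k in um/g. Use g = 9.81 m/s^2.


Step 1: Convert mass: m = 0.164 mg = 1.64e-07 kg
Step 2: S = m * g / k = 1.64e-07 * 9.81 / 49.5
Step 3: S = 3.25e-08 m/g
Step 4: Convert to um/g: S = 0.033 um/g


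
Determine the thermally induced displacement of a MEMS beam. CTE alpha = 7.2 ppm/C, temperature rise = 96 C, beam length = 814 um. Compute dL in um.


Step 1: Convert CTE: alpha = 7.2 ppm/C = 7.2e-6 /C
Step 2: dL = 7.2e-6 * 96 * 814
dL = 0.5626 um


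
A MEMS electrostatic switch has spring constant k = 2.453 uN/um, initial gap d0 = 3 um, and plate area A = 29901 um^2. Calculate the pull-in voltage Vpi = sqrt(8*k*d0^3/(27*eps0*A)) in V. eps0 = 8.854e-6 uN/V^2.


Step 1: Compute numerator: 8 * k * d0^3 = 8 * 2.453 * 3^3 = 529.848
Step 2: Compute denominator: 27 * eps0 * A = 27 * 8.854e-6 * 29901 = 7.148073
Step 3: Vpi = sqrt(529.848 / 7.148073)
Vpi = 8.61 V


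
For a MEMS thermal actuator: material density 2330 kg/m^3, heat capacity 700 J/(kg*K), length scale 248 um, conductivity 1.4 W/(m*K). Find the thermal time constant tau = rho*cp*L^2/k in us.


Step 1: Convert L to m: L = 248e-6 m
Step 2: L^2 = (248e-6)^2 = 6.1504e-08 m^2
Step 3: tau = 2330 * 700 * 6.1504e-08 / 1.4 = 7.165216e-02 s
Step 4: Convert to microseconds (multiply by 1e6).
tau = 71652.16 us


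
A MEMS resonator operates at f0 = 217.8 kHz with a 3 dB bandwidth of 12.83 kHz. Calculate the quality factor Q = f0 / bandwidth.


Step 1: Q = f0 / bandwidth
Step 2: Q = 217.8 / 12.83
Q = 17.0


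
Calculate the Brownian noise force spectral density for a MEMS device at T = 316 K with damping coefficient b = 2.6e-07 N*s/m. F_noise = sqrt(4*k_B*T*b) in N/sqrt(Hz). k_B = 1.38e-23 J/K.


Step 1: Compute 4 * k_B * T * b
= 4 * 1.38e-23 * 316 * 2.6e-07
= 4.5352e-27 N^2/Hz
Step 2: F_noise = sqrt(4.5352e-27)
F_noise = 6.73e-14 N/sqrt(Hz)


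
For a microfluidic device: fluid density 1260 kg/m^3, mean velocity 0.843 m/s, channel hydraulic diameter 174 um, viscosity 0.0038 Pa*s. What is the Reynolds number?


Step 1: Convert Dh to meters: Dh = 174e-6 m
Step 2: Re = rho * v * Dh / mu
Re = 1260 * 0.843 * 174e-6 / 0.0038
Re = 48.637


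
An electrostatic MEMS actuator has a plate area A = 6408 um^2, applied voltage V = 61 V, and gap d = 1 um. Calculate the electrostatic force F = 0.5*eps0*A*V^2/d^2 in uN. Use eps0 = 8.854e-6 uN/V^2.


Step 1: Identify parameters.
eps0 = 8.854e-6 uN/V^2, A = 6408 um^2, V = 61 V, d = 1 um
Step 2: Compute V^2 = 61^2 = 3721
Step 3: Compute d^2 = 1^2 = 1
Step 4: F = 0.5 * 8.854e-6 * 6408 * 3721 / 1
F = 105.558 uN


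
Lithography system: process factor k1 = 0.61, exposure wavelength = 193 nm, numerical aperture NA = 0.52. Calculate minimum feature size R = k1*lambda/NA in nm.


Step 1: Identify values: k1 = 0.61, lambda = 193 nm, NA = 0.52
Step 2: R = k1 * lambda / NA
R = 0.61 * 193 / 0.52
R = 226.4 nm


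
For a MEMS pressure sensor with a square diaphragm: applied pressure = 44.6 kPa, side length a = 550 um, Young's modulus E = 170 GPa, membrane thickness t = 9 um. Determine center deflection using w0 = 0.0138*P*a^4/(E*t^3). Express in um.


Step 1: Convert pressure to compatible units (E is in GPa, so P in GPa).
P = 44.6 kPa = 44.6e-6 GPa
Step 2: Compute numerator: 0.0138 * P * a^4.
a^4 = 550^4 = 91506250000
numerator = 0.0138 * 44.6e-6 * 91506250000 = 5.63203e+04
Step 3: Compute denominator: E * t^3 = 170 * 9^3 = 123930
Step 4: w0 = numerator / denominator = 5.63203e+04 / 123930 = 0.4545 um


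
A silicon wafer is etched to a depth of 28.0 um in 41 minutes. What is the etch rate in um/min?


Step 1: Etch rate = depth / time
Step 2: rate = 28.0 / 41
rate = 0.683 um/min


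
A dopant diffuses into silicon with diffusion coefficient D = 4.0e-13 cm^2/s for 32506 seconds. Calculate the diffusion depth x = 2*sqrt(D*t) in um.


Step 1: Compute D*t = 4.0e-13 * 32506 = 1.30024e-08 cm^2
Step 2: sqrt(D*t) = 1.14028e-04 cm
Step 3: x = 2 * 1.14028e-04 cm = 2.28056e-04 cm
Step 4: Convert to um (1 cm = 1e4 um): x = 2.281 um


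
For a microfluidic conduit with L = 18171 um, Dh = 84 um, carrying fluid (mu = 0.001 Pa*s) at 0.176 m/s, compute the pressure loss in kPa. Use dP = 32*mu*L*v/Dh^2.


Step 1: Convert to SI: L = 18171e-6 m, Dh = 84e-6 m
Step 2: dP = 32 * 0.001 * 18171e-6 * 0.176 / (84e-6)^2
Step 3: dP = 14503.84 Pa
Step 4: Convert to kPa: dP = 14.5 kPa


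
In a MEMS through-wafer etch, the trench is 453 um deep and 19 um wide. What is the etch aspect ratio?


Step 1: AR = depth / width
Step 2: AR = 453 / 19
AR = 23.8


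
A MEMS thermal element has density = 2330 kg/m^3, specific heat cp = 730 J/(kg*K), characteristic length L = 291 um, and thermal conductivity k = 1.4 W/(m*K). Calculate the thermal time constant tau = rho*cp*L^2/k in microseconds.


Step 1: Convert L to m: L = 291e-6 m
Step 2: L^2 = (291e-6)^2 = 8.4681e-08 m^2
Step 3: tau = 2330 * 730 * 8.4681e-08 / 1.4 = 1.0288136636e-01 s
Step 4: Convert to microseconds (multiply by 1e6).
tau = 102881.366 us


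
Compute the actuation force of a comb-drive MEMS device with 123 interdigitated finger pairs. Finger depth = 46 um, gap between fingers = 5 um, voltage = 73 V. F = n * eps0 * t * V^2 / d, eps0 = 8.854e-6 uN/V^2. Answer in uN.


Step 1: Parameters: n=123, eps0=8.854e-6 uN/V^2, t=46 um, V=73 V, d=5 um
Step 2: V^2 = 5329
Step 3: F = 123 * 8.854e-6 * 46 * 5329 / 5
F = 53.392 uN


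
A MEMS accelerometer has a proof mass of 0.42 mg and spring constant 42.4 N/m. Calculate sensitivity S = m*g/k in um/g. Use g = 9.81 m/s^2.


Step 1: Convert mass: m = 0.42 mg = 4.20e-07 kg
Step 2: S = m * g / k = 4.20e-07 * 9.81 / 42.4
Step 3: S = 9.72e-08 m/g
Step 4: Convert to um/g: S = 0.097 um/g


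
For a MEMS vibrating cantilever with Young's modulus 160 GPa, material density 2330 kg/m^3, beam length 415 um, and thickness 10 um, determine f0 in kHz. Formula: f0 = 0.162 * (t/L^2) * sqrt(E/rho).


Step 1: Convert units to SI.
t_SI = 10e-6 m, L_SI = 415e-6 m
Step 2: Calculate sqrt(E/rho).
sqrt(160e9 / 2330) = 8286.71 m/s
Step 3: Compute f0.
f0 = 0.162 * 10e-6 / (415e-6)^2 * 8286.71 = 77947.3 Hz = 77.95 kHz


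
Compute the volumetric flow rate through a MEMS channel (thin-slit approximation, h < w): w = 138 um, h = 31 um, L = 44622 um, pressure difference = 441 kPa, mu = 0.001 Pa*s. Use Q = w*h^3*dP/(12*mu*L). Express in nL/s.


Step 1: Convert all dimensions to SI (meters).
w = 138e-6 m, h = 31e-6 m, L = 44622e-6 m, dP = 441e3 Pa
Step 2: Q = w * h^3 * dP / (12 * mu * L)
Q = 138e-6 * (31e-6)^3 * 441e3 / (12 * 0.001 * 44622e-6) = 3.38588715e-09 m^3/s
Step 3: Convert Q from m^3/s to nL/s (1 m^3 = 1e12 nL, so multiply by 1e12).
Q = 3385.887 nL/s


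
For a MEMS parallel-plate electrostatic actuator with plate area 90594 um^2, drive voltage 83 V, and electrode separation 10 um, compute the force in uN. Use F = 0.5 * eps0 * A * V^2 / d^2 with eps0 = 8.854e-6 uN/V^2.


Step 1: Identify parameters.
eps0 = 8.854e-6 uN/V^2, A = 90594 um^2, V = 83 V, d = 10 um
Step 2: Compute V^2 = 83^2 = 6889
Step 3: Compute d^2 = 10^2 = 100
Step 4: F = 0.5 * 8.854e-6 * 90594 * 6889 / 100
F = 27.629 uN


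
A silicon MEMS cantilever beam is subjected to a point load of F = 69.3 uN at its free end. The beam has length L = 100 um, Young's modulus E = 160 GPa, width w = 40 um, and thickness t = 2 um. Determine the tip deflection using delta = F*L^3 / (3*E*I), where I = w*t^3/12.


Step 1: Calculate the second moment of area.
I = w * t^3 / 12 = 40 * 2^3 / 12 = 26.6667 um^4
Step 2: Convert E to consistent units (1 GPa = 1000 uN/um^2).
E = 160 GPa = 160000 uN/um^2
Step 3: Calculate tip deflection.
delta = F * L^3 / (3 * E * I)
delta = 69.3 * 100^3 / (3 * 160000 * 26.6667)
delta = 5.4141 um


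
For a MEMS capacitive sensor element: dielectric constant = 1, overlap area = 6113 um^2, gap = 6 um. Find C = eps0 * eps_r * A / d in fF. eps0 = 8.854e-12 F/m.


Step 1: Convert area to m^2: A = 6113e-12 m^2
Step 2: Convert gap to m: d = 6e-6 m
Step 3: C = eps0 * eps_r * A / d
C = 8.854e-12 * 1 * 6113e-12 / 6e-6
Step 4: Convert to fF (multiply by 1e15).
C = 9.02 fF
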